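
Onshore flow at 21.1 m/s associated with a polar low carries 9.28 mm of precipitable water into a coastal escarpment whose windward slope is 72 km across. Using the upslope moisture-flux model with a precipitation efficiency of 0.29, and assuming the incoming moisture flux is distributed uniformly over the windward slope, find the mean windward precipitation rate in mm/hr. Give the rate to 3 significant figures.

R ≈ 2.84 mm/hr

Incoming column moisture flux per unit ridge length: F = V × PW = 21.1 × 9.28 = 195.808 mm·m/s.
Spread over the 72 km slope with efficiency ε = 0.29: R = ε·F/W = 0.29 × 195.808 / 72000 m = 7.887e-04 mm/s.
R = 7.887e-04 × 3600 = 2.84 mm/hr.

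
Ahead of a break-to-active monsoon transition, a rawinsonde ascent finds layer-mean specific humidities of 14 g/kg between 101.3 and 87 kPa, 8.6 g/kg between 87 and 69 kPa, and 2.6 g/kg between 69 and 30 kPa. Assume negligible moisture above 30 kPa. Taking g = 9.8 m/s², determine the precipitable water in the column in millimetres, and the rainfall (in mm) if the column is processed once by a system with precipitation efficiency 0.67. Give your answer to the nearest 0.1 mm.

Precipitable water is the column-integrated vapour mass per unit area: PW = (1/g) Σ q̄ Δp, with q in kg/kg and Δp in Pa (1 kg/m² of water = 1 mm).
Layer 101.3–87 kPa: Δp = 143 hPa = 14300 Pa, q̄ = 0.014 kg/kg → 0.014 × 14300 / 9.8 = 20.43 mm
Layer 87–69 kPa: Δp = 180 hPa = 18000 Pa, q̄ = 0.0086 kg/kg → 0.0086 × 18000 / 9.8 = 15.80 mm
Layer 69–30 kPa: Δp = 390 hPa = 39000 Pa, q̄ = 0.0026 kg/kg → 0.0026 × 39000 / 9.8 = 10.35 mm
PW = 20.43 + 15.80 + 10.35 = 46.58 ≈ 46.6 mm.
Rainfall = ε × PW = 0.67 × 46.6 = 31.2 mm.

PW ≈ 46.6 mm; rainfall ≈ 31.2 mm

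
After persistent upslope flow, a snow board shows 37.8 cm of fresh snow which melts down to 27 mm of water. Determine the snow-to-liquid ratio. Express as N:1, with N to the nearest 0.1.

Ratio = snow depth / SWE = 378 mm / 27 mm = 14.0, i.e. 14.0:1.

ratio ≈ 14.0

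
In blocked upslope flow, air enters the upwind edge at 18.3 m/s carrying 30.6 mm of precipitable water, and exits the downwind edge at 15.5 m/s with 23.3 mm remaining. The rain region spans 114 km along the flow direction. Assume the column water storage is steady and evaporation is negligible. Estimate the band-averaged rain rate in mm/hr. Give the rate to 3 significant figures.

R ≈ 6.28 mm/hr

Column moisture flux per unit crosswind length is F = V × PW.
Inflow: F_in = 18.3 × 30.6 = 559.98 mm·m/s
Outflow: F_out = 15.5 × 23.3 = 361.15 mm·m/s
Steady-state rate R = (F_in − F_out)/L = (559.98 − 361.15) / 114000 m = 1.744e-03 mm/s.
R = 1.744e-03 × 3600 = 6.28 mm/hr.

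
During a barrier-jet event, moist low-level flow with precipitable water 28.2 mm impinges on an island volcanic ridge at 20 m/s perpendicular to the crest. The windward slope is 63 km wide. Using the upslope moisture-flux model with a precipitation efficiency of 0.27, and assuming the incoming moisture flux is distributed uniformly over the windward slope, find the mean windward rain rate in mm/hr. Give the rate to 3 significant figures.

R ≈ 8.70 mm/hr

Incoming column moisture flux per unit ridge length: F = V × PW = 20 × 28.2 = 564 mm·m/s.
Spread over the 63 km slope with efficiency ε = 0.27: R = ε·F/W = 0.27 × 564 / 63000 m = 2.417e-03 mm/s.
R = 2.417e-03 × 3600 = 8.70 mm/hr.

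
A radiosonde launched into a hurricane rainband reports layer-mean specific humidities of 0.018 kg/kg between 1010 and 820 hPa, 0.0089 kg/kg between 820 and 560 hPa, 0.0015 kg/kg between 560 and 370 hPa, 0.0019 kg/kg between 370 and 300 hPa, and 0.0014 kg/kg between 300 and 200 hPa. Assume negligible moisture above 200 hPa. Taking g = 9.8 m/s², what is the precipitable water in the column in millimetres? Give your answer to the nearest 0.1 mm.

PW ≈ 64.2 mm

Precipitable water is the column-integrated vapour mass per unit area: PW = (1/g) Σ q̄ Δp, with q in kg/kg and Δp in Pa (1 kg/m² of water = 1 mm).
Layer 1010–820 hPa: Δp = 190 hPa = 19000 Pa, q̄ = 0.018 kg/kg → 0.018 × 19000 / 9.8 = 34.90 mm
Layer 820–560 hPa: Δp = 260 hPa = 26000 Pa, q̄ = 0.0089 kg/kg → 0.0089 × 26000 / 9.8 = 23.61 mm
Layer 560–370 hPa: Δp = 190 hPa = 19000 Pa, q̄ = 0.0015 kg/kg → 0.0015 × 19000 / 9.8 = 2.91 mm
Layer 370–300 hPa: Δp = 70 hPa = 7000 Pa, q̄ = 0.0019 kg/kg → 0.0019 × 7000 / 9.8 = 1.36 mm
Layer 300–200 hPa: Δp = 100 hPa = 10000 Pa, q̄ = 0.0014 kg/kg → 0.0014 × 10000 / 9.8 = 1.43 mm
PW = 34.90 + 23.61 + 2.91 + 1.36 + 1.43 = 64.21 ≈ 64.2 mm.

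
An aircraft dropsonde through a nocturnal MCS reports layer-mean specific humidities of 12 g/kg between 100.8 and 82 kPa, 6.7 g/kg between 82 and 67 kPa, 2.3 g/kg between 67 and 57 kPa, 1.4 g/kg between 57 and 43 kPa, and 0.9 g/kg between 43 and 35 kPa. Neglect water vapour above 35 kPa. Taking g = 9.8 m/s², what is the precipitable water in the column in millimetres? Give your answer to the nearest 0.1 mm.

Precipitable water is the column-integrated vapour mass per unit area: PW = (1/g) Σ q̄ Δp, with q in kg/kg and Δp in Pa (1 kg/m² of water = 1 mm).
Layer 100.8–82 kPa: Δp = 188 hPa = 18800 Pa, q̄ = 0.012 kg/kg → 0.012 × 18800 / 9.8 = 23.02 mm
Layer 82–67 kPa: Δp = 150 hPa = 15000 Pa, q̄ = 0.0067 kg/kg → 0.0067 × 15000 / 9.8 = 10.26 mm
Layer 67–57 kPa: Δp = 100 hPa = 10000 Pa, q̄ = 0.0023 kg/kg → 0.0023 × 10000 / 9.8 = 2.35 mm
Layer 57–43 kPa: Δp = 140 hPa = 14000 Pa, q̄ = 0.0014 kg/kg → 0.0014 × 14000 / 9.8 = 2.00 mm
Layer 43–35 kPa: Δp = 80 hPa = 8000 Pa, q̄ = 0.0009 kg/kg → 0.0009 × 8000 / 9.8 = 0.73 mm
PW = 23.02 + 10.26 + 2.35 + 2.00 + 0.73 = 38.36 ≈ 38.4 mm.

PW ≈ 38.4 mm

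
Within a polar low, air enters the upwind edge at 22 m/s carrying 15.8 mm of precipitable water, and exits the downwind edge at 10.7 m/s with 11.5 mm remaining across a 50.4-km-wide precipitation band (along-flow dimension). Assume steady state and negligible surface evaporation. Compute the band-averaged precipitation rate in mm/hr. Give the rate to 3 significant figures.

Column moisture flux per unit crosswind length is F = V × PW.
Inflow: F_in = 22 × 15.8 = 347.6 mm·m/s
Outflow: F_out = 10.7 × 11.5 = 123.05 mm·m/s
Steady-state rate R = (F_in − F_out)/L = (347.6 − 123.05) / 50400 m = 4.455e-03 mm/s.
R = 4.455e-03 × 3600 = 16.0 mm/hr.

R ≈ 16.0 mm/hr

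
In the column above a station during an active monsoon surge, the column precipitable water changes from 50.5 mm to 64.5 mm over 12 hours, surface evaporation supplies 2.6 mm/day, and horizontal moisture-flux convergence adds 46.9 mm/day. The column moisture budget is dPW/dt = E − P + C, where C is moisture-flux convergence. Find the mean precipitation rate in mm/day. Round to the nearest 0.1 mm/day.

dPW/dt = (64.5 − 50.5) mm / (12/24 day) = +28.000 mm/day.
P = E + C − dPW/dt = 2.6 + (46.9) − (+28.000) = 21.5 mm/day.

P ≈ 21.5 mm/day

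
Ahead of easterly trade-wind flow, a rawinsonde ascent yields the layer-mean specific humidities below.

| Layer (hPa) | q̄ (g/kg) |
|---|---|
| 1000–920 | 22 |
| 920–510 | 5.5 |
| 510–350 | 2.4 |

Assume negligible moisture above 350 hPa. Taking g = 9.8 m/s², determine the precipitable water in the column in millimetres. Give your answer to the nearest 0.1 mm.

Precipitable water is the column-integrated vapour mass per unit area: PW = (1/g) Σ q̄ Δp, with q in kg/kg and Δp in Pa (1 kg/m² of water = 1 mm).
Layer 1000–920 hPa: Δp = 80 hPa = 8000 Pa, q̄ = 0.022 kg/kg → 0.022 × 8000 / 9.8 = 17.96 mm
Layer 920–510 hPa: Δp = 410 hPa = 41000 Pa, q̄ = 0.0055 kg/kg → 0.0055 × 41000 / 9.8 = 23.01 mm
Layer 510–350 hPa: Δp = 160 hPa = 16000 Pa, q̄ = 0.0024 kg/kg → 0.0024 × 16000 / 9.8 = 3.92 mm
PW = 17.96 + 23.01 + 3.92 = 44.89 ≈ 44.9 mm.

PW ≈ 44.9 mm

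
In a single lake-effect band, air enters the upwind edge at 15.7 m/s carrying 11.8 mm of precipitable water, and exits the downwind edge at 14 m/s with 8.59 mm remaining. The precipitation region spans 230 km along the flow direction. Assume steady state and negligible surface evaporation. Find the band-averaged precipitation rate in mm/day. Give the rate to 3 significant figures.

Column moisture flux per unit crosswind length is F = V × PW.
Inflow: F_in = 15.7 × 11.8 = 185.26 mm·m/s
Outflow: F_out = 14 × 8.59 = 120.26 mm·m/s
Steady-state rate R = (F_in − F_out)/L = (185.26 − 120.26) / 230000 m = 2.826e-04 mm/s.
R = 2.826e-04 × 3600 × 24 = 24.4 mm/day.

R ≈ 24.4 mm/day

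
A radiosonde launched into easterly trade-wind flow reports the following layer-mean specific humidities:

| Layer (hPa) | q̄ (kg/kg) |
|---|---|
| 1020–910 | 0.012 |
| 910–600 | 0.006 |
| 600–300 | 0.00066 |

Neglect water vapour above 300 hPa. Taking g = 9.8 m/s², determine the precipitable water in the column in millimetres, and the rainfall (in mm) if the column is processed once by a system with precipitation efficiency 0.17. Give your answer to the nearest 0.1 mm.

PW ≈ 34.5 mm; rainfall ≈ 5.9 mm

Precipitable water is the column-integrated vapour mass per unit area: PW = (1/g) Σ q̄ Δp, with q in kg/kg and Δp in Pa (1 kg/m² of water = 1 mm).
Layer 1020–910 hPa: Δp = 110 hPa = 11000 Pa, q̄ = 0.012 kg/kg → 0.012 × 11000 / 9.8 = 13.47 mm
Layer 910–600 hPa: Δp = 310 hPa = 31000 Pa, q̄ = 0.006 kg/kg → 0.006 × 31000 / 9.8 = 18.98 mm
Layer 600–300 hPa: Δp = 300 hPa = 30000 Pa, q̄ = 0.00066 kg/kg → 0.00066 × 30000 / 9.8 = 2.02 mm
PW = 13.47 + 18.98 + 2.02 = 34.47 ≈ 34.5 mm.
Rainfall = ε × PW = 0.17 × 34.5 = 5.9 mm.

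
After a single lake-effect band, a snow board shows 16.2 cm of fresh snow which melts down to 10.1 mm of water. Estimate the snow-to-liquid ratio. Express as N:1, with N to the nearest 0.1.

ratio ≈ 16.0

Ratio = snow depth / SWE = 162 mm / 10.1 mm = 16.0, i.e. 16.0:1.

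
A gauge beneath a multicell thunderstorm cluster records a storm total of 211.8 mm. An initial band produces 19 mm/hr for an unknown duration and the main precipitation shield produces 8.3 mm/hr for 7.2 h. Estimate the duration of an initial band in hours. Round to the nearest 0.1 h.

duration ≈ 8.0 h

Known phases: 8.3 × 7.2 = 59.76 mm.
Remaining depth = 211.8 − 59.76 = 152.04 mm.
Duration = 152.04 / 19 = 8.0 h.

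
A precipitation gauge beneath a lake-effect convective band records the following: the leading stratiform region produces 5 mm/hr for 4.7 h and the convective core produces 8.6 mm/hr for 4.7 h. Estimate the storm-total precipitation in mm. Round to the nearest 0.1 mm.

Total = Σ Rᵢ Δtᵢ = 5 × 4.7 + 8.6 × 4.7
      = 23.5 + 40.42 = 63.9 mm.

total ≈ 63.9 mm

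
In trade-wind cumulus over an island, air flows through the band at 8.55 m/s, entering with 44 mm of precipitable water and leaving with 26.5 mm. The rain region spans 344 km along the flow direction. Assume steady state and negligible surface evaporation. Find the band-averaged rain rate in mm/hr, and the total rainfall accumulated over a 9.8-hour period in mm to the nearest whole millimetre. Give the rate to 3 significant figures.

R ≈ 1.57 mm/hr; total ≈ 15 mm

Column moisture flux per unit crosswind length is F = V × PW.
Inflow: F_in = 8.55 × 44 = 376.2 mm·m/s
Outflow: F_out = 8.55 × 26.5 = 226.575 mm·m/s
Steady-state rate R = (F_in − F_out)/L = (376.2 − 226.575) / 344000 m = 4.350e-04 mm/s.
R = 4.350e-04 × 3600 = 1.57 mm/hr.
Over 9.8 h: total = 1.57 × 9.8 = 15.386 ≈ 15 mm.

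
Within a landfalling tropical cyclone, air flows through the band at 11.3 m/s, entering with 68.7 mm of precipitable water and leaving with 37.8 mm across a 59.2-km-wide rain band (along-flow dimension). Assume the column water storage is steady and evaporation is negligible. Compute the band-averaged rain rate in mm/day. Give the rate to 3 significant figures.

Column moisture flux per unit crosswind length is F = V × PW.
Inflow: F_in = 11.3 × 68.7 = 776.31 mm·m/s
Outflow: F_out = 11.3 × 37.8 = 427.14 mm·m/s
Steady-state rate R = (F_in − F_out)/L = (776.31 − 427.14) / 59200 m = 5.898e-03 mm/s.
R = 5.898e-03 × 3600 × 24 = 510 mm/day.

R ≈ 510 mm/day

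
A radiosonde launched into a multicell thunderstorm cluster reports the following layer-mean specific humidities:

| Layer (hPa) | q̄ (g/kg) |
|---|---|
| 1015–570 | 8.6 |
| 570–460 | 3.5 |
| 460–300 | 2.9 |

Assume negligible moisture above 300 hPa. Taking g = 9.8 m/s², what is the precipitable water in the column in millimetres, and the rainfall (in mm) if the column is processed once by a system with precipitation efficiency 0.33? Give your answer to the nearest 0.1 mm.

PW ≈ 47.7 mm; rainfall ≈ 15.7 mm

Precipitable water is the column-integrated vapour mass per unit area: PW = (1/g) Σ q̄ Δp, with q in kg/kg and Δp in Pa (1 kg/m² of water = 1 mm).
Layer 1015–570 hPa: Δp = 445 hPa = 44500 Pa, q̄ = 0.0086 kg/kg → 0.0086 × 44500 / 9.8 = 39.05 mm
Layer 570–460 hPa: Δp = 110 hPa = 11000 Pa, q̄ = 0.0035 kg/kg → 0.0035 × 11000 / 9.8 = 3.93 mm
Layer 460–300 hPa: Δp = 160 hPa = 16000 Pa, q̄ = 0.0029 kg/kg → 0.0029 × 16000 / 9.8 = 4.73 mm
PW = 39.05 + 3.93 + 4.73 = 47.71 ≈ 47.7 mm.
Rainfall = ε × PW = 0.33 × 47.7 = 15.7 mm.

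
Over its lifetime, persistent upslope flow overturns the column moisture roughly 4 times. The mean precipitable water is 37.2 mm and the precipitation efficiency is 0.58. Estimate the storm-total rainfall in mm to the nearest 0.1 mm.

rainfall ≈ 86.3 mm

Each cycle deposits ε × PW = 0.58 × 37.2 = 21.576 mm.
Over 4 cycles: 4 × 21.576 = 86.3 mm.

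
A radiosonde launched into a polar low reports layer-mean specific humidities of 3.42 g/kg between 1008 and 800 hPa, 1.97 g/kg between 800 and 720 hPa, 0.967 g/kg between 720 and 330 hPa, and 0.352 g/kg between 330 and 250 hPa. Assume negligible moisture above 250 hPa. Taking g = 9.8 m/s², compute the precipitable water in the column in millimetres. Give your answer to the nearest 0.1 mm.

PW ≈ 13.0 mm

Precipitable water is the column-integrated vapour mass per unit area: PW = (1/g) Σ q̄ Δp, with q in kg/kg and Δp in Pa (1 kg/m² of water = 1 mm).
Layer 1008–800 hPa: Δp = 208 hPa = 20800 Pa, q̄ = 0.00342 kg/kg → 0.00342 × 20800 / 9.8 = 7.26 mm
Layer 800–720 hPa: Δp = 80 hPa = 8000 Pa, q̄ = 0.00197 kg/kg → 0.00197 × 8000 / 9.8 = 1.61 mm
Layer 720–330 hPa: Δp = 390 hPa = 39000 Pa, q̄ = 0.000967 kg/kg → 0.000967 × 39000 / 9.8 = 3.85 mm
Layer 330–250 hPa: Δp = 80 hPa = 8000 Pa, q̄ = 0.000352 kg/kg → 0.000352 × 8000 / 9.8 = 0.29 mm
PW = 7.26 + 1.61 + 3.85 + 0.29 = 13.01 ≈ 13.0 mm.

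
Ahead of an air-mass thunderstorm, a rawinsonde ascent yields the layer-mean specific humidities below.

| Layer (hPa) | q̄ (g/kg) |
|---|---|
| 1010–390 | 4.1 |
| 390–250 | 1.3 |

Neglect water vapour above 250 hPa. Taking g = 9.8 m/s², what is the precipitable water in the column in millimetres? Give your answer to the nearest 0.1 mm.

Precipitable water is the column-integrated vapour mass per unit area: PW = (1/g) Σ q̄ Δp, with q in kg/kg and Δp in Pa (1 kg/m² of water = 1 mm).
Layer 1010–390 hPa: Δp = 620 hPa = 62000 Pa, q̄ = 0.0041 kg/kg → 0.0041 × 62000 / 9.8 = 25.94 mm
Layer 390–250 hPa: Δp = 140 hPa = 14000 Pa, q̄ = 0.0013 kg/kg → 0.0013 × 14000 / 9.8 = 1.86 mm
PW = 25.94 + 1.86 = 27.80 ≈ 27.8 mm.

PW ≈ 27.8 mm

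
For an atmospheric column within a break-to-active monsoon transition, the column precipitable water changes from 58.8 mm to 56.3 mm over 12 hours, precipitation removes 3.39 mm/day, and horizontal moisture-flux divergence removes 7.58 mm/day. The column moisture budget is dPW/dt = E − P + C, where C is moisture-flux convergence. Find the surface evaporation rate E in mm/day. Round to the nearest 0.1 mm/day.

E ≈ 6.0 mm/day

dPW/dt = (56.3 − 58.8) mm / (12/24 day) = -5.000 mm/day.
E = dPW/dt + P − C = (-5.000) + 3.39 − (-7.58) = 6.0 mm/day.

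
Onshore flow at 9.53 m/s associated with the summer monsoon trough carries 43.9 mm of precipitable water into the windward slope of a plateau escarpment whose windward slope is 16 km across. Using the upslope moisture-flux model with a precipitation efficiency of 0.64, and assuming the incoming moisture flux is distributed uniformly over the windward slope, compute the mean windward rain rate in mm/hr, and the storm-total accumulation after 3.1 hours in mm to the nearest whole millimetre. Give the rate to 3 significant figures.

R ≈ 60.2 mm/hr; total ≈ 187 mm

Incoming column moisture flux per unit ridge length: F = V × PW = 9.53 × 43.9 = 418.367 mm·m/s.
Spread over the 16 km slope with efficiency ε = 0.64: R = ε·F/W = 0.64 × 418.367 / 16000 m = 1.673e-02 mm/s.
R = 1.673e-02 × 3600 = 60.2 mm/hr.
Over 3.1 h: total = 60.2 × 3.1 = 186.62 ≈ 187 mm.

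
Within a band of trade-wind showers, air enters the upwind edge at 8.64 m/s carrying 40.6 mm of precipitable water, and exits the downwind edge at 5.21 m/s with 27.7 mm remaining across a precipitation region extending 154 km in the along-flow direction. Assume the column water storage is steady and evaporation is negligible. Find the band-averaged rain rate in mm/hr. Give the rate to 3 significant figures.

Column moisture flux per unit crosswind length is F = V × PW.
Inflow: F_in = 8.64 × 40.6 = 350.784 mm·m/s
Outflow: F_out = 5.21 × 27.7 = 144.317 mm·m/s
Steady-state rate R = (F_in − F_out)/L = (350.784 − 144.317) / 154000 m = 1.341e-03 mm/s.
R = 1.341e-03 × 3600 = 4.83 mm/hr.

R ≈ 4.83 mm/hr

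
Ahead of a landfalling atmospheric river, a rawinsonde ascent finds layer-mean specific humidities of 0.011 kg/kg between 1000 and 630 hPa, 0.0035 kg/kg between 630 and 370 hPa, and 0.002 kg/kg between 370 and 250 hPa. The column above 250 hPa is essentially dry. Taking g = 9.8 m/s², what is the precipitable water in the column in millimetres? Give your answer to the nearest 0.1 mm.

PW ≈ 53.3 mm

Precipitable water is the column-integrated vapour mass per unit area: PW = (1/g) Σ q̄ Δp, with q in kg/kg and Δp in Pa (1 kg/m² of water = 1 mm).
Layer 1000–630 hPa: Δp = 370 hPa = 37000 Pa, q̄ = 0.011 kg/kg → 0.011 × 37000 / 9.8 = 41.53 mm
Layer 630–370 hPa: Δp = 260 hPa = 26000 Pa, q̄ = 0.0035 kg/kg → 0.0035 × 26000 / 9.8 = 9.29 mm
Layer 370–250 hPa: Δp = 120 hPa = 12000 Pa, q̄ = 0.002 kg/kg → 0.002 × 12000 / 9.8 = 2.45 mm
PW = 41.53 + 9.29 + 2.45 = 53.27 ≈ 53.3 mm.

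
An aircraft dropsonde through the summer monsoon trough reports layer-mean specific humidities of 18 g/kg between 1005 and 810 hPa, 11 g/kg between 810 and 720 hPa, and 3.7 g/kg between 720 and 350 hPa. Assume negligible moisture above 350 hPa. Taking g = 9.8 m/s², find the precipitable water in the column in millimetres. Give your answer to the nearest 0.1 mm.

Precipitable water is the column-integrated vapour mass per unit area: PW = (1/g) Σ q̄ Δp, with q in kg/kg and Δp in Pa (1 kg/m² of water = 1 mm).
Layer 1005–810 hPa: Δp = 195 hPa = 19500 Pa, q̄ = 0.018 kg/kg → 0.018 × 19500 / 9.8 = 35.82 mm
Layer 810–720 hPa: Δp = 90 hPa = 9000 Pa, q̄ = 0.011 kg/kg → 0.011 × 9000 / 9.8 = 10.10 mm
Layer 720–350 hPa: Δp = 370 hPa = 37000 Pa, q̄ = 0.0037 kg/kg → 0.0037 × 37000 / 9.8 = 13.97 mm
PW = 35.82 + 10.10 + 13.97 = 59.89 ≈ 59.9 mm.

PW ≈ 59.9 mm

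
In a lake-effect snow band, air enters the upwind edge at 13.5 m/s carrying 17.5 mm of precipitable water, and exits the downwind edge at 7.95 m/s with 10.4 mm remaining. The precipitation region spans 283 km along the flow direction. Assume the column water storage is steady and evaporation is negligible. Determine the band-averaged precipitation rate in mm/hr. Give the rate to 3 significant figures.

R ≈ 1.95 mm/hr

Column moisture flux per unit crosswind length is F = V × PW.
Inflow: F_in = 13.5 × 17.5 = 236.25 mm·m/s
Outflow: F_out = 7.95 × 10.4 = 82.68 mm·m/s
Steady-state rate R = (F_in − F_out)/L = (236.25 − 82.68) / 283000 m = 5.427e-04 mm/s.
R = 5.427e-04 × 3600 = 1.95 mm/hr.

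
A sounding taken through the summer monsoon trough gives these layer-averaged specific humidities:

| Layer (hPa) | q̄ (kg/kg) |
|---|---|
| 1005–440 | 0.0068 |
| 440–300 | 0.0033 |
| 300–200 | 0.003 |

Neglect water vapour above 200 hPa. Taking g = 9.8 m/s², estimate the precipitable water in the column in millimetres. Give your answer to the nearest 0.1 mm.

Precipitable water is the column-integrated vapour mass per unit area: PW = (1/g) Σ q̄ Δp, with q in kg/kg and Δp in Pa (1 kg/m² of water = 1 mm).
Layer 1005–440 hPa: Δp = 565 hPa = 56500 Pa, q̄ = 0.0068 kg/kg → 0.0068 × 56500 / 9.8 = 39.20 mm
Layer 440–300 hPa: Δp = 140 hPa = 14000 Pa, q̄ = 0.0033 kg/kg → 0.0033 × 14000 / 9.8 = 4.71 mm
Layer 300–200 hPa: Δp = 100 hPa = 10000 Pa, q̄ = 0.003 kg/kg → 0.003 × 10000 / 9.8 = 3.06 mm
PW = 39.20 + 4.71 + 3.06 = 46.97 ≈ 47.0 mm.

PW ≈ 47.0 mm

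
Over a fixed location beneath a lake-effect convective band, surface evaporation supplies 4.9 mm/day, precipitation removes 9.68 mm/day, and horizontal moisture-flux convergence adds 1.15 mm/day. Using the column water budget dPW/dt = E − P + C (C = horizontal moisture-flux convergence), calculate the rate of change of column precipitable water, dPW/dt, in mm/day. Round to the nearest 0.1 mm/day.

dPW/dt = E − P + C = 4.9 − 9.68 + (1.15) = -3.6 mm/day.

dPW/dt ≈ -3.6 mm/day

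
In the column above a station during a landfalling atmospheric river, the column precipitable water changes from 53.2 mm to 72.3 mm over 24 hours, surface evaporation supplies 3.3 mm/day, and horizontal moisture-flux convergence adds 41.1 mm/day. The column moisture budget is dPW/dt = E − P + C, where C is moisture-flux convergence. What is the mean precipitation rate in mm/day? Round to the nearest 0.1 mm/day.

P ≈ 25.3 mm/day

dPW/dt = (72.3 − 53.2) mm / (24/24 day) = +19.100 mm/day.
P = E + C − dPW/dt = 3.3 + (41.1) − (+19.100) = 25.3 mm/day.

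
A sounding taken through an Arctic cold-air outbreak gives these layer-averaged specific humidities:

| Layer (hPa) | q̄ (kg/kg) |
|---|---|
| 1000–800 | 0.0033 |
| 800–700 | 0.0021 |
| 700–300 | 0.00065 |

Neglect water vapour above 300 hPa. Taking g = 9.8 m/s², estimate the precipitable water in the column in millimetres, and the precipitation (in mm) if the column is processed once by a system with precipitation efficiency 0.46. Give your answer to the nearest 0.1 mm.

PW ≈ 11.5 mm; precipitation ≈ 5.3 mm

Precipitable water is the column-integrated vapour mass per unit area: PW = (1/g) Σ q̄ Δp, with q in kg/kg and Δp in Pa (1 kg/m² of water = 1 mm).
Layer 1000–800 hPa: Δp = 200 hPa = 20000 Pa, q̄ = 0.0033 kg/kg → 0.0033 × 20000 / 9.8 = 6.73 mm
Layer 800–700 hPa: Δp = 100 hPa = 10000 Pa, q̄ = 0.0021 kg/kg → 0.0021 × 10000 / 9.8 = 2.14 mm
Layer 700–300 hPa: Δp = 400 hPa = 40000 Pa, q̄ = 0.00065 kg/kg → 0.00065 × 40000 / 9.8 = 2.65 mm
PW = 6.73 + 2.14 + 2.65 = 11.52 ≈ 11.5 mm.
Precipitation = ε × PW = 0.46 × 11.5 = 5.3 mm.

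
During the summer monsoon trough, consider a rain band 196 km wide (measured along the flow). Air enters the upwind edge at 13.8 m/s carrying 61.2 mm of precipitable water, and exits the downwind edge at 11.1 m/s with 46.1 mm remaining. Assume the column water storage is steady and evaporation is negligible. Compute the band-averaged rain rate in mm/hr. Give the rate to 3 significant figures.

Column moisture flux per unit crosswind length is F = V × PW.
Inflow: F_in = 13.8 × 61.2 = 844.56 mm·m/s
Outflow: F_out = 11.1 × 46.1 = 511.71 mm·m/s
Steady-state rate R = (F_in − F_out)/L = (844.56 − 511.71) / 196000 m = 1.698e-03 mm/s.
R = 1.698e-03 × 3600 = 6.11 mm/hr.

R ≈ 6.11 mm/hr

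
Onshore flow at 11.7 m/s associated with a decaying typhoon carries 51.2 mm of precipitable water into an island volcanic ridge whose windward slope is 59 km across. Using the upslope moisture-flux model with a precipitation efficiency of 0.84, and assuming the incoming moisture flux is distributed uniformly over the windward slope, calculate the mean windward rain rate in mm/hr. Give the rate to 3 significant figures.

Incoming column moisture flux per unit ridge length: F = V × PW = 11.7 × 51.2 = 599.04 mm·m/s.
Spread over the 59 km slope with efficiency ε = 0.84: R = ε·F/W = 0.84 × 599.04 / 59000 m = 8.529e-03 mm/s.
R = 8.529e-03 × 3600 = 30.7 mm/hr.

R ≈ 30.7 mm/hr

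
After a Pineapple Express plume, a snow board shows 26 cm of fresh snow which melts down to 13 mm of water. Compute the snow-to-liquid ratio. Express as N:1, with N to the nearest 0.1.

Ratio = snow depth / SWE = 260 mm / 13 mm = 20.0, i.e. 20.0:1.

ratio ≈ 20.0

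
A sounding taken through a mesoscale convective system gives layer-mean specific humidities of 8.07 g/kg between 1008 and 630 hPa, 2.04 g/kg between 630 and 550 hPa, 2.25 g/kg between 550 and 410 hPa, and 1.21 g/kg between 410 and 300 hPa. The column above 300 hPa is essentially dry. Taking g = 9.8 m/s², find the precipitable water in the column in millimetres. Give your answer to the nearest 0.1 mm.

Precipitable water is the column-integrated vapour mass per unit area: PW = (1/g) Σ q̄ Δp, with q in kg/kg and Δp in Pa (1 kg/m² of water = 1 mm).
Layer 1008–630 hPa: Δp = 378 hPa = 37800 Pa, q̄ = 0.00807 kg/kg → 0.00807 × 37800 / 9.8 = 31.13 mm
Layer 630–550 hPa: Δp = 80 hPa = 8000 Pa, q̄ = 0.00204 kg/kg → 0.00204 × 8000 / 9.8 = 1.67 mm
Layer 550–410 hPa: Δp = 140 hPa = 14000 Pa, q̄ = 0.00225 kg/kg → 0.00225 × 14000 / 9.8 = 3.21 mm
Layer 410–300 hPa: Δp = 110 hPa = 11000 Pa, q̄ = 0.00121 kg/kg → 0.00121 × 11000 / 9.8 = 1.36 mm
PW = 31.13 + 1.67 + 3.21 + 1.36 = 37.37 ≈ 37.4 mm.

PW ≈ 37.4 mm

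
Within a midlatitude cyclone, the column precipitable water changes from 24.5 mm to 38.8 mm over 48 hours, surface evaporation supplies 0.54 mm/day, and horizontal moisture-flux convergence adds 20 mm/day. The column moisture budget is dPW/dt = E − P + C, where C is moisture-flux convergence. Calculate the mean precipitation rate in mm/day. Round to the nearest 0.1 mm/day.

P ≈ 13.4 mm/day

dPW/dt = (38.8 − 24.5) mm / (48/24 day) = +7.150 mm/day.
P = E + C − dPW/dt = 0.54 + (20) − (+7.150) = 13.4 mm/day.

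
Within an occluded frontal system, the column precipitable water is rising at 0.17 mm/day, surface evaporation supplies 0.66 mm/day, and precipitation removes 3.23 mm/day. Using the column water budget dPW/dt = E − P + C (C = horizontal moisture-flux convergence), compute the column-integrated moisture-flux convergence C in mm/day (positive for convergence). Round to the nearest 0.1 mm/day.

dPW/dt = +0.17 mm/day.
C = dPW/dt − E + P = (+0.17) − 0.66 + 3.23 = 2.7 mm/day.

C ≈ 2.7 mm/day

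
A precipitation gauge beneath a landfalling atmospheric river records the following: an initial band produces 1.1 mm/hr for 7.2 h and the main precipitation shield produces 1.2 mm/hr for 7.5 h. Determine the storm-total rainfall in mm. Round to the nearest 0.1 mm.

total ≈ 16.9 mm

Total = Σ Rᵢ Δtᵢ = 1.1 × 7.2 + 1.2 × 7.5
      = 7.92 + 9 = 16.9 mm.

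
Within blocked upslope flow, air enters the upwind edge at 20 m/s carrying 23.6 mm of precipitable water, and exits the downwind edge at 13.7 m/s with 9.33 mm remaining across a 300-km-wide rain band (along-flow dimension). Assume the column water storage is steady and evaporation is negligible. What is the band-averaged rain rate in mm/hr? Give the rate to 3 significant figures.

Column moisture flux per unit crosswind length is F = V × PW.
Inflow: F_in = 20 × 23.6 = 472 mm·m/s
Outflow: F_out = 13.7 × 9.33 = 127.821 mm·m/s
Steady-state rate R = (F_in − F_out)/L = (472 − 127.821) / 300000 m = 1.147e-03 mm/s.
R = 1.147e-03 × 3600 = 4.13 mm/hr.

R ≈ 4.13 mm/hr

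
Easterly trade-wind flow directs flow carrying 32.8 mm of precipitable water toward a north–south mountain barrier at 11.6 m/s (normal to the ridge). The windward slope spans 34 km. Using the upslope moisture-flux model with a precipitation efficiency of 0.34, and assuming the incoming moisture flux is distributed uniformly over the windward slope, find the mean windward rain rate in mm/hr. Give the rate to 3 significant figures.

Incoming column moisture flux per unit ridge length: F = V × PW = 11.6 × 32.8 = 380.48 mm·m/s.
Spread over the 34 km slope with efficiency ε = 0.34: R = ε·F/W = 0.34 × 380.48 / 34000 m = 3.805e-03 mm/s.
R = 3.805e-03 × 3600 = 13.7 mm/hr.

R ≈ 13.7 mm/hr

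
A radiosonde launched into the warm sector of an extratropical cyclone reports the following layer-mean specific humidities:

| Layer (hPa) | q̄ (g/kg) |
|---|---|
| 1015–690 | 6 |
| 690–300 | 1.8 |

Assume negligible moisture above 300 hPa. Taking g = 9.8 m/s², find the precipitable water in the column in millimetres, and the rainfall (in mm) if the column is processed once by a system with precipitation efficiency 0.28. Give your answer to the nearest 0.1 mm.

Precipitable water is the column-integrated vapour mass per unit area: PW = (1/g) Σ q̄ Δp, with q in kg/kg and Δp in Pa (1 kg/m² of water = 1 mm).
Layer 1015–690 hPa: Δp = 325 hPa = 32500 Pa, q̄ = 0.006 kg/kg → 0.006 × 32500 / 9.8 = 19.90 mm
Layer 690–300 hPa: Δp = 390 hPa = 39000 Pa, q̄ = 0.0018 kg/kg → 0.0018 × 39000 / 9.8 = 7.16 mm
PW = 19.90 + 7.16 = 27.06 ≈ 27.1 mm.
Rainfall = ε × PW = 0.28 × 27.1 = 7.6 mm.

PW ≈ 27.1 mm; rainfall ≈ 7.6 mm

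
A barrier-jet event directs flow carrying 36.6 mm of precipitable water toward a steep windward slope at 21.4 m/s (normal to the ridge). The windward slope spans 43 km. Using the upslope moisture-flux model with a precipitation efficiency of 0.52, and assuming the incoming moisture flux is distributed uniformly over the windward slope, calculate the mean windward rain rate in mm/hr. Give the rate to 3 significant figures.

Incoming column moisture flux per unit ridge length: F = V × PW = 21.4 × 36.6 = 783.24 mm·m/s.
Spread over the 43 km slope with efficiency ε = 0.52: R = ε·F/W = 0.52 × 783.24 / 43000 m = 9.472e-03 mm/s.
R = 9.472e-03 × 3600 = 34.1 mm/hr.

R ≈ 34.1 mm/hr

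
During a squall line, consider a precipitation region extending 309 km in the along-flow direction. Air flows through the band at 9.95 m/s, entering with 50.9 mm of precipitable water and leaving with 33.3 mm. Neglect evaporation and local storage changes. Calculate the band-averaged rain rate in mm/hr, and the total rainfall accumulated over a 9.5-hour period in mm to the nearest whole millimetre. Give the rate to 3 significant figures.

Column moisture flux per unit crosswind length is F = V × PW.
Inflow: F_in = 9.95 × 50.9 = 506.455 mm·m/s
Outflow: F_out = 9.95 × 33.3 = 331.335 mm·m/s
Steady-state rate R = (F_in − F_out)/L = (506.455 − 331.335) / 309000 m = 5.667e-04 mm/s.
R = 5.667e-04 × 3600 = 2.04 mm/hr.
Over 9.5 h: total = 2.04 × 9.5 = 19.38 ≈ 19 mm.

R ≈ 2.04 mm/hr; total ≈ 19 mm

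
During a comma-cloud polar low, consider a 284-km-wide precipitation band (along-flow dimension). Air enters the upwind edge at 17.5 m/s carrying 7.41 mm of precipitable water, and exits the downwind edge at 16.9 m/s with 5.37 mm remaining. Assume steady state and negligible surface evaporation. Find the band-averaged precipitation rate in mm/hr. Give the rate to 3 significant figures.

Column moisture flux per unit crosswind length is F = V × PW.
Inflow: F_in = 17.5 × 7.41 = 129.675 mm·m/s
Outflow: F_out = 16.9 × 5.37 = 90.753 mm·m/s
Steady-state rate R = (F_in − F_out)/L = (129.675 − 90.753) / 284000 m = 1.370e-04 mm/s.
R = 1.370e-04 × 3600 = 0.493 mm/hr.

R ≈ 0.493 mm/hr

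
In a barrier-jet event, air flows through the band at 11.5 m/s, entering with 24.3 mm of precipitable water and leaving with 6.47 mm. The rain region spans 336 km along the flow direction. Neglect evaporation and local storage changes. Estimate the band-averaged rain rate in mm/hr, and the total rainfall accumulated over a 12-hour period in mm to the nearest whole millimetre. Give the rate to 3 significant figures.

Column moisture flux per unit crosswind length is F = V × PW.
Inflow: F_in = 11.5 × 24.3 = 279.45 mm·m/s
Outflow: F_out = 11.5 × 6.47 = 74.405 mm·m/s
Steady-state rate R = (F_in − F_out)/L = (279.45 − 74.405) / 336000 m = 6.103e-04 mm/s.
R = 6.103e-04 × 3600 = 2.20 mm/hr.
Over 12 h: total = 2.20 × 12 = 26.4 ≈ 26 mm.

R ≈ 2.20 mm/hr; total ≈ 26 mm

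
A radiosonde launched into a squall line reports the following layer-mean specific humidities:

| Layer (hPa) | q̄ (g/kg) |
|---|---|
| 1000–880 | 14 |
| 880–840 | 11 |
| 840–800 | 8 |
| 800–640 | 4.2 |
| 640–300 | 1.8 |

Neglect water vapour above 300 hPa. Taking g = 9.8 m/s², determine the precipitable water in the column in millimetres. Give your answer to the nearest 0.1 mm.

PW ≈ 38.0 mm

Precipitable water is the column-integrated vapour mass per unit area: PW = (1/g) Σ q̄ Δp, with q in kg/kg and Δp in Pa (1 kg/m² of water = 1 mm).
Layer 1000–880 hPa: Δp = 120 hPa = 12000 Pa, q̄ = 0.014 kg/kg → 0.014 × 12000 / 9.8 = 17.14 mm
Layer 880–840 hPa: Δp = 40 hPa = 4000 Pa, q̄ = 0.011 kg/kg → 0.011 × 4000 / 9.8 = 4.49 mm
Layer 840–800 hPa: Δp = 40 hPa = 4000 Pa, q̄ = 0.008 kg/kg → 0.008 × 4000 / 9.8 = 3.27 mm
Layer 800–640 hPa: Δp = 160 hPa = 16000 Pa, q̄ = 0.0042 kg/kg → 0.0042 × 16000 / 9.8 = 6.86 mm
Layer 640–300 hPa: Δp = 340 hPa = 34000 Pa, q̄ = 0.0018 kg/kg → 0.0018 × 34000 / 9.8 = 6.24 mm
PW = 17.14 + 4.49 + 3.27 + 6.86 + 6.24 = 38.00 ≈ 38.0 mm.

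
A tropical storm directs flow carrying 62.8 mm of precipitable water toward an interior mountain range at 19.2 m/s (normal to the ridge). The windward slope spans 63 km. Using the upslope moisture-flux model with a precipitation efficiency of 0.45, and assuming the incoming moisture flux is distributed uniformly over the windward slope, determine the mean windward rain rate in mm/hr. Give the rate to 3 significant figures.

R ≈ 31.0 mm/hr

Incoming column moisture flux per unit ridge length: F = V × PW = 19.2 × 62.8 = 1205.76 mm·m/s.
Spread over the 63 km slope with efficiency ε = 0.45: R = ε·F/W = 0.45 × 1205.76 / 63000 m = 8.613e-03 mm/s.
R = 8.613e-03 × 3600 = 31.0 mm/hr.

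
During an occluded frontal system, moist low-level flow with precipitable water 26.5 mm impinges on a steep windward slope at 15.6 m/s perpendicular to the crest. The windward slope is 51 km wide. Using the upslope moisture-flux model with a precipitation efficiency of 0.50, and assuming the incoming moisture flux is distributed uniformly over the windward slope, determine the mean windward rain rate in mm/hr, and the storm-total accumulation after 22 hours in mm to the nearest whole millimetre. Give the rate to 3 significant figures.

Incoming column moisture flux per unit ridge length: F = V × PW = 15.6 × 26.5 = 413.4 mm·m/s.
Spread over the 51 km slope with efficiency ε = 0.50: R = ε·F/W = 0.50 × 413.4 / 51000 m = 4.053e-03 mm/s.
R = 4.053e-03 × 3600 = 14.6 mm/hr.
Over 22 h: total = 14.6 × 22 = 321.2 ≈ 321 mm.

R ≈ 14.6 mm/hr; total ≈ 321 mm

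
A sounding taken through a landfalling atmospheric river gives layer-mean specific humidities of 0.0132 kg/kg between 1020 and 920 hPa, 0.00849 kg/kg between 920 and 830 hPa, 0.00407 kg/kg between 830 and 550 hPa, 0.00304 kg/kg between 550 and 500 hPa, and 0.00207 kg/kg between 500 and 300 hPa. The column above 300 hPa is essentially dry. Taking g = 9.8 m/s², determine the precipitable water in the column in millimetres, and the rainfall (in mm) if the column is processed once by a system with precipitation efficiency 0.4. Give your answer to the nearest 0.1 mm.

PW ≈ 38.7 mm; rainfall ≈ 15.5 mm

Precipitable water is the column-integrated vapour mass per unit area: PW = (1/g) Σ q̄ Δp, with q in kg/kg and Δp in Pa (1 kg/m² of water = 1 mm).
Layer 1020–920 hPa: Δp = 100 hPa = 10000 Pa, q̄ = 0.0132 kg/kg → 0.0132 × 10000 / 9.8 = 13.47 mm
Layer 920–830 hPa: Δp = 90 hPa = 9000 Pa, q̄ = 0.00849 kg/kg → 0.00849 × 9000 / 9.8 = 7.80 mm
Layer 830–550 hPa: Δp = 280 hPa = 28000 Pa, q̄ = 0.00407 kg/kg → 0.00407 × 28000 / 9.8 = 11.63 mm
Layer 550–500 hPa: Δp = 50 hPa = 5000 Pa, q̄ = 0.00304 kg/kg → 0.00304 × 5000 / 9.8 = 1.55 mm
Layer 500–300 hPa: Δp = 200 hPa = 20000 Pa, q̄ = 0.00207 kg/kg → 0.00207 × 20000 / 9.8 = 4.22 mm
PW = 13.47 + 7.80 + 11.63 + 1.55 + 4.22 = 38.67 ≈ 38.7 mm.
Rainfall = ε × PW = 0.4 × 38.7 = 15.5 mm.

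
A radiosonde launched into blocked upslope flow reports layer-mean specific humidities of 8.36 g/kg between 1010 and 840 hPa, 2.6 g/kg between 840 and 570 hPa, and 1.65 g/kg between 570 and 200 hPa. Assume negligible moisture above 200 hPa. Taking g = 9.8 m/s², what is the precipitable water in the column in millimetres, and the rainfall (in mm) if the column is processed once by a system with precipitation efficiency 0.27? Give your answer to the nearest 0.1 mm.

PW ≈ 27.9 mm; rainfall ≈ 7.5 mm

Precipitable water is the column-integrated vapour mass per unit area: PW = (1/g) Σ q̄ Δp, with q in kg/kg and Δp in Pa (1 kg/m² of water = 1 mm).
Layer 1010–840 hPa: Δp = 170 hPa = 17000 Pa, q̄ = 0.00836 kg/kg → 0.00836 × 17000 / 9.8 = 14.50 mm
Layer 840–570 hPa: Δp = 270 hPa = 27000 Pa, q̄ = 0.0026 kg/kg → 0.0026 × 27000 / 9.8 = 7.16 mm
Layer 570–200 hPa: Δp = 370 hPa = 37000 Pa, q̄ = 0.00165 kg/kg → 0.00165 × 37000 / 9.8 = 6.23 mm
PW = 14.50 + 7.16 + 6.23 = 27.89 ≈ 27.9 mm.
Rainfall = ε × PW = 0.27 × 27.9 = 7.5 mm.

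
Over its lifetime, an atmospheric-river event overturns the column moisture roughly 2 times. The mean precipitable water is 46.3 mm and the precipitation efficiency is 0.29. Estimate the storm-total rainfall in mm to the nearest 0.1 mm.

rainfall ≈ 26.9 mm

Each cycle deposits ε × PW = 0.29 × 46.3 = 13.427 mm.
Over 2 cycles: 2 × 13.427 = 26.9 mm.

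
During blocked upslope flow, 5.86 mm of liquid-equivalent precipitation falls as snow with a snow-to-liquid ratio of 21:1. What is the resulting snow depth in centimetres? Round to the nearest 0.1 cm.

snow depth ≈ 12.3 cm

Snow depth = liquid × ratio = 5.86 mm × 21 = 123.06 mm = 12.3 cm.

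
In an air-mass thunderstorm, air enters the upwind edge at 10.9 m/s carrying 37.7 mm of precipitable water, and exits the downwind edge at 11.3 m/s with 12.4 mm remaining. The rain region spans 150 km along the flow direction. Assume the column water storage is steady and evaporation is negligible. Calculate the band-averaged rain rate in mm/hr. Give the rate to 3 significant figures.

Column moisture flux per unit crosswind length is F = V × PW.
Inflow: F_in = 10.9 × 37.7 = 410.93 mm·m/s
Outflow: F_out = 11.3 × 12.4 = 140.12 mm·m/s
Steady-state rate R = (F_in − F_out)/L = (410.93 − 140.12) / 150000 m = 1.805e-03 mm/s.
R = 1.805e-03 × 3600 = 6.50 mm/hr.

R ≈ 6.50 mm/hr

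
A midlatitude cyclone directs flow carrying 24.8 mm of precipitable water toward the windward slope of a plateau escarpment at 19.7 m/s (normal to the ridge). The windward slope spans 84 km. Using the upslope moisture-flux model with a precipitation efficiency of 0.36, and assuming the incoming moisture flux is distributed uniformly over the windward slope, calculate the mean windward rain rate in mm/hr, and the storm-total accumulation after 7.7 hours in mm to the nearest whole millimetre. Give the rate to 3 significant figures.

R ≈ 7.54 mm/hr; total ≈ 58 mm

Incoming column moisture flux per unit ridge length: F = V × PW = 19.7 × 24.8 = 488.56 mm·m/s.
Spread over the 84 km slope with efficiency ε = 0.36: R = ε·F/W = 0.36 × 488.56 / 84000 m = 2.094e-03 mm/s.
R = 2.094e-03 × 3600 = 7.54 mm/hr.
Over 7.7 h: total = 7.54 × 7.7 = 58.058 ≈ 58 mm.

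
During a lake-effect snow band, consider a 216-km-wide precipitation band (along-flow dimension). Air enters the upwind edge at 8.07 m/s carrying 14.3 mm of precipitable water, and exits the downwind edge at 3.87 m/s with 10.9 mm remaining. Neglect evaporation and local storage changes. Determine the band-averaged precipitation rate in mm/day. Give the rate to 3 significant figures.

Column moisture flux per unit crosswind length is F = V × PW.
Inflow: F_in = 8.07 × 14.3 = 115.401 mm·m/s
Outflow: F_out = 3.87 × 10.9 = 42.183 mm·m/s
Steady-state rate R = (F_in − F_out)/L = (115.401 − 42.183) / 216000 m = 3.390e-04 mm/s.
R = 3.390e-04 × 3600 × 24 = 29.3 mm/day.

R ≈ 29.3 mm/day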